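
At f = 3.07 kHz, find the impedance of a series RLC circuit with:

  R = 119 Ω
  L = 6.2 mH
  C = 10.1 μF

Step 1 — Angular frequency: ω = 2π·f = 2π·3070 = 1.929e+04 rad/s.
Step 2 — Component impedances:
  R: Z = R = 119 Ω
  L: Z = jωL = j·1.929e+04·0.0062 = 0 + j119.6 Ω
  C: Z = 1/(jωC) = -j/(ω·C) = 0 - j5.133 Ω
Step 3 — Series combination: Z_total = R + L + C = 119 + j114.5 Ω = 165.1∠43.9° Ω.

Z = 119 + j114.5 Ω = 165.1∠43.9° Ω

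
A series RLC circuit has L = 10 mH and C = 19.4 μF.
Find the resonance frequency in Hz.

Step 1 — Resonance condition Im(Z)=0 gives ω₀ = 1/√(LC).
Step 2 — ω₀ = 1/√(0.01·1.94e-05) = 2270 rad/s.
Step 3 — f₀ = ω₀/(2π) = 361.3 Hz.

f₀ = 361.3 Hz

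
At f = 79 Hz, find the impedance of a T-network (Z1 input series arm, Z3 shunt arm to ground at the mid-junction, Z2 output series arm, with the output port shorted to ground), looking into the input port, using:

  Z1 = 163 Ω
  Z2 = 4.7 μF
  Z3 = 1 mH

Step 1 — Angular frequency: ω = 2π·f = 2π·79 = 496.4 rad/s.
Step 2 — Component impedances:
  Z1: Z = R = 163 Ω
  Z2: Z = 1/(jωC) = -j/(ω·C) = 0 - j428.6 Ω
  Z3: Z = jωL = j·496.4·0.001 = 0 + j0.4964 Ω
Step 3 — With the output port shorted to ground, the output series arm Z2 runs from the junction to ground; the shunt arm Z3 also runs from the junction to ground. They appear in parallel: Z3 || Z2 = 0 + j0.4969 Ω.
Step 4 — Series with input arm Z1: Z_in = Z1 + (Z3 || Z2) = 163 + j0.4969 Ω = 163∠0.2° Ω.

Z = 163 + j0.4969 Ω = 163∠0.2° Ω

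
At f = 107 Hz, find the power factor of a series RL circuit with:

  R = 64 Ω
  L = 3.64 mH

Step 1 — Angular frequency: ω = 2π·f = 2π·107 = 672.3 rad/s.
Step 2 — Component impedances:
  R: Z = R = 64 Ω
  L: Z = jωL = j·672.3·0.00364 = 0 + j2.447 Ω
Step 3 — Series combination: Z_total = R + L = 64 + j2.447 Ω = 64.05∠2.2° Ω.
Step 4 — Power factor: PF = cos(φ) = Re(Z)/|Z| = 64/64.047 = 0.9993.
Step 5 — Type: Im(Z) = 2.447 ⇒ lagging (phase φ = 2.2°).

PF = 0.9993 (lagging, φ = 2.2°)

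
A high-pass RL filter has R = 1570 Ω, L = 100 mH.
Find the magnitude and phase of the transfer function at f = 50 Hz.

Step 1 — Angular frequency: ω = 2π·50 = 314.2 rad/s.
Step 2 — Transfer function: H(jω) = jωL/(R + jωL).
Step 3 — Numerator jωL = j·31.42; denominator R + jωL = 1570 + j31.42.
Step 4 — H = 0.0004002 + j0.02.
Step 5 — Magnitude: |H| = 0.02001 (-34.0 dB); phase: φ = 88.9°.

|H| = 0.02001 (-34.0 dB), φ = 88.9°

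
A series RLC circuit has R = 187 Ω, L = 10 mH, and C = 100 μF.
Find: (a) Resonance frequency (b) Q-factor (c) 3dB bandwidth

Step 1 — Resonance condition Im(Z)=0 gives ω₀ = 1/√(LC).
Step 2 — ω₀ = 1/√(0.01·0.0001) = 1000 rad/s.
Step 3 — f₀ = ω₀/(2π) = 159.2 Hz.
Step 4 — Series Q: Q = ω₀L/R = 1000·0.01/187 = 0.05348.
Step 5 — 3dB bandwidth: Δω = ω₀/Q = 1.87e+04 rad/s; BW = Δω/(2π) = 2976 Hz.

(a) f₀ = 159.2 Hz  (b) Q = 0.05348  (c) BW = 2976 Hz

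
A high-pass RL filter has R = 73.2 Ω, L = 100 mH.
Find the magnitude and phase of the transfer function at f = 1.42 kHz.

Step 1 — Angular frequency: ω = 2π·1420 = 8922 rad/s.
Step 2 — Transfer function: H(jω) = jωL/(R + jωL).
Step 3 — Numerator jωL = j·892.2; denominator R + jωL = 73.2 + j892.2.
Step 4 — H = 0.9933 + j0.08149.
Step 5 — Magnitude: |H| = 0.9967 (-0.0 dB); phase: φ = 4.7°.

|H| = 0.9967 (-0.0 dB), φ = 4.7°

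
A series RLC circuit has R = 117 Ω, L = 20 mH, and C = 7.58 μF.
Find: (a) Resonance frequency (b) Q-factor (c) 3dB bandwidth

Step 1 — Resonance: ω₀ = 1/√(LC) = 1/√(0.02·7.58e-06) = 2568 rad/s.
Step 2 — f₀ = ω₀/(2π) = 408.8 Hz.
Step 3 — Series Q: Q = ω₀L/R = 2568·0.02/117 = 0.439.
Step 4 — Bandwidth: Δω = ω₀/Q = 5850 rad/s; BW = Δω/(2π) = 931.1 Hz.

(a) f₀ = 408.8 Hz  (b) Q = 0.439  (c) BW = 931.1 Hz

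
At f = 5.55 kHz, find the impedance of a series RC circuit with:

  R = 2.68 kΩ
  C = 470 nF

Step 1 — Angular frequency: ω = 2π·f = 2π·5550 = 3.487e+04 rad/s.
Step 2 — Component impedances:
  R: Z = R = 2680 Ω
  C: Z = 1/(jωC) = -j/(ω·C) = 0 - j61.01 Ω
Step 3 — Series combination: Z_total = R + C = 2680 - j61.01 Ω = 2681∠-1.3° Ω.

Z = 2680 - j61.01 Ω = 2681∠-1.3° Ω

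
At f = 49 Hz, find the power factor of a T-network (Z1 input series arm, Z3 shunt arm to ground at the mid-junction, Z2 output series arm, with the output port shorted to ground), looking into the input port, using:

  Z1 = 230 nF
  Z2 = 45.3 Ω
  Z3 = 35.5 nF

Step 1 — Angular frequency: ω = 2π·f = 2π·49 = 307.9 rad/s.
Step 2 — Component impedances:
  Z1: Z = 1/(jωC) = -j/(ω·C) = 0 - j1.412e+04 Ω
  Z2: Z = R = 45.3 Ω
  Z3: Z = 1/(jωC) = -j/(ω·C) = 0 - j9.149e+04 Ω
Step 3 — With the output port shorted to ground, the output series arm Z2 runs from the junction to ground; the shunt arm Z3 also runs from the junction to ground. They appear in parallel: Z3 || Z2 = 45.3 - j0.02243 Ω.
Step 4 — Series with input arm Z1: Z_in = Z1 + (Z3 || Z2) = 45.3 - j1.412e+04 Ω = 1.412e+04∠-89.8° Ω.
Step 5 — Power factor: PF = cos(φ) = Re(Z)/|Z| = 45.3/1.412e+04 = 0.003208.
Step 6 — Type: Im(Z) = -1.412e+04 ⇒ leading (phase φ = -89.8°).

PF = 0.003208 (leading, φ = -89.8°)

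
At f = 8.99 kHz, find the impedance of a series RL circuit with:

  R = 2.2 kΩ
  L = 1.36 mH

Step 1 — Angular frequency: ω = 2π·f = 2π·8990 = 5.649e+04 rad/s.
Step 2 — Component impedances:
  R: Z = R = 2200 Ω
  L: Z = jωL = j·5.649e+04·0.00136 = 0 + j76.82 Ω
Step 3 — Series combination: Z_total = R + L = 2200 + j76.82 Ω = 2201∠2.0° Ω.

Z = 2200 + j76.82 Ω = 2201∠2.0° Ω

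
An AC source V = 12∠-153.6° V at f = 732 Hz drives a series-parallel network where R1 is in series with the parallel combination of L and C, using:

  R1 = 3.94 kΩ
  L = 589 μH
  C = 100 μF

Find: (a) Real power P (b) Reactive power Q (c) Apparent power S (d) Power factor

Step 1 — Angular frequency: ω = 2π·f = 2π·732 = 4599 rad/s.
Step 2 — Component impedances:
  R1: Z = R = 3940 Ω
  L: Z = jωL = j·4599·0.000589 = 0 + j2.709 Ω
  C: Z = 1/(jωC) = -j/(ω·C) = 0 - j2.174 Ω
Step 3 — Parallel branch: L || C = 1/(1/L + 1/C) = 0 - j11.01 Ω.
Step 4 — Series with R1: Z_total = R1 + (L || C) = 3940 - j11.01 Ω = 3940∠-0.2° Ω.
Step 5 — Source phasor: V = 12∠-153.6° V = -10.75 - j5.336 V.
Step 6 — Current: I = V / Z = -0.002724 - j0.001362 A = 0.003046∠-153.4° A.
Step 7 — Complex power: S = V·I* = 0.03655 - j0.0001022 VA.
Step 8 — Real power: P = Re(S) = 0.03655 W.
Step 9 — Reactive power: Q = Im(S) = -0.0001022 VAR.
Step 10 — Apparent power: |S| = 0.03655 VA.
Step 11 — Power factor: PF = P/|S| = 1 (leading).

(a) P = 0.03655 W  (b) Q = -0.0001022 VAR  (c) S = 0.03655 VA  (d) PF = 1 (leading)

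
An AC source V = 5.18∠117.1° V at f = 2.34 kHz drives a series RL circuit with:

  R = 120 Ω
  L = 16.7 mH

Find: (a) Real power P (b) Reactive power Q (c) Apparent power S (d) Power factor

Step 1 — Angular frequency: ω = 2π·f = 2π·2340 = 1.47e+04 rad/s.
Step 2 — Component impedances:
  R: Z = R = 120 Ω
  L: Z = jωL = j·1.47e+04·0.0167 = 0 + j245.5 Ω
Step 3 — Series combination: Z_total = R + L = 120 + j245.5 Ω = 273.3∠64.0° Ω.
Step 4 — Source phasor: V = 5.18∠117.1° V = -2.36 + j4.611 V.
Step 5 — Current: I = V / Z = 0.01137 + j0.01517 A = 0.01895∠53.1° A.
Step 6 — Complex power: S = V·I* = 0.04311 + j0.08821 VA.
Step 7 — Real power: P = Re(S) = 0.04311 W.
Step 8 — Reactive power: Q = Im(S) = 0.08821 VAR.
Step 9 — Apparent power: |S| = 0.09818 VA.
Step 10 — Power factor: PF = P/|S| = 0.4391 (lagging).

(a) P = 0.04311 W  (b) Q = 0.08821 VAR  (c) S = 0.09818 VA  (d) PF = 0.4391 (lagging)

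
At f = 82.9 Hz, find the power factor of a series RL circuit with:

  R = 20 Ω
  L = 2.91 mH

Step 1 — Angular frequency: ω = 2π·f = 2π·82.9 = 520.9 rad/s.
Step 2 — Component impedances:
  R: Z = R = 20 Ω
  L: Z = jωL = j·520.9·0.00291 = 0 + j1.516 Ω
Step 3 — Series combination: Z_total = R + L = 20 + j1.516 Ω = 20.06∠4.3° Ω.
Step 4 — Power factor: PF = cos(φ) = Re(Z)/|Z| = 20/20.0574 = 0.9971.
Step 5 — Type: Im(Z) = 1.516 ⇒ lagging (phase φ = 4.3°).

PF = 0.9971 (lagging, φ = 4.3°)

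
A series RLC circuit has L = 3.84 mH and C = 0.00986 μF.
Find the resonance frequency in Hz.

Step 1 — Resonance condition Im(Z)=0 gives ω₀ = 1/√(LC).
Step 2 — ω₀ = 1/√(0.00384·9.86e-09) = 1.625e+05 rad/s.
Step 3 — f₀ = ω₀/(2π) = 2.587e+04 Hz.

f₀ = 2.587e+04 Hz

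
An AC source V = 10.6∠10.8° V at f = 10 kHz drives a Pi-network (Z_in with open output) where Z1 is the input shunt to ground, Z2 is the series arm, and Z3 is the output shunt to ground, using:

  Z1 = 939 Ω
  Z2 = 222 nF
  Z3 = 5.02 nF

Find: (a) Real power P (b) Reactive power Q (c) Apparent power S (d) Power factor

Step 1 — Angular frequency: ω = 2π·f = 2π·1e+04 = 6.283e+04 rad/s.
Step 2 — Component impedances:
  Z1: Z = R = 939 Ω
  Z2: Z = 1/(jωC) = -j/(ω·C) = 0 - j71.69 Ω
  Z3: Z = 1/(jωC) = -j/(ω·C) = 0 - j3170 Ω
Step 3 — With open output, the series arm Z2 and the output shunt Z3 appear in series to ground: Z2 + Z3 = 0 - j3242 Ω.
Step 4 — Parallel with input shunt Z1: Z_in = Z1 || (Z2 + Z3) = 866.3 - j250.9 Ω = 901.9∠-16.2° Ω.
Step 5 — Source phasor: V = 10.6∠10.8° V = 10.41 + j1.986 V.
Step 6 — Current: I = V / Z = 0.01048 + j0.005327 A = 0.01175∠27.0° A.
Step 7 — Complex power: S = V·I* = 0.1197 - j0.03466 VA.
Step 8 — Real power: P = Re(S) = 0.1197 W.
Step 9 — Reactive power: Q = Im(S) = -0.03466 VAR.
Step 10 — Apparent power: |S| = 0.1246 VA.
Step 11 — Power factor: PF = P/|S| = 0.9605 (leading).

(a) P = 0.1197 W  (b) Q = -0.03466 VAR  (c) S = 0.1246 VA  (d) PF = 0.9605 (leading)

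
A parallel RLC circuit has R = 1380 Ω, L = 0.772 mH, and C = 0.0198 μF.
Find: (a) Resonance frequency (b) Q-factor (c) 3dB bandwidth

Step 1 — Resonance: ω₀ = 1/√(LC) = 1/√(0.000772·1.98e-08) = 2.558e+05 rad/s.
Step 2 — f₀ = ω₀/(2π) = 4.071e+04 Hz.
Step 3 — Parallel Q: Q = R/(ω₀L) = 1380/(2.558e+05·0.000772) = 6.989.
Step 4 — Bandwidth: Δω = ω₀/Q = 3.66e+04 rad/s; BW = Δω/(2π) = 5825 Hz.

(a) f₀ = 4.071e+04 Hz  (b) Q = 6.989  (c) BW = 5825 Hz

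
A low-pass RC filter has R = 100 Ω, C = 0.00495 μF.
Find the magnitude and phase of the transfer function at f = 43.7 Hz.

Step 1 — Angular frequency: ω = 2π·43.7 = 274.6 rad/s.
Step 2 — Transfer function: H(jω) = 1/(1 + jωRC).
Step 3 — Denominator: 1 + jωRC = 1 + j·274.6·100·4.95e-09 = 1 + j0.0001359.
Step 4 — H = 1 - j0.0001359.
Step 5 — Magnitude: |H| = 1 (-0.0 dB); phase: φ = -0.0°.

|H| = 1 (-0.0 dB), φ = -0.0°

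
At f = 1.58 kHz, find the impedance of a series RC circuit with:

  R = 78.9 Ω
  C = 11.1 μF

Step 1 — Angular frequency: ω = 2π·f = 2π·1580 = 9927 rad/s.
Step 2 — Component impedances:
  R: Z = R = 78.9 Ω
  C: Z = 1/(jωC) = -j/(ω·C) = 0 - j9.075 Ω
Step 3 — Series combination: Z_total = R + C = 78.9 - j9.075 Ω = 79.42∠-6.6° Ω.

Z = 78.9 - j9.075 Ω = 79.42∠-6.6° Ω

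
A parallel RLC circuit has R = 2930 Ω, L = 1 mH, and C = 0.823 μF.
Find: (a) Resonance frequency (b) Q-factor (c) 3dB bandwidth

Step 1 — Resonance: ω₀ = 1/√(LC) = 1/√(0.001·8.23e-07) = 3.486e+04 rad/s.
Step 2 — f₀ = ω₀/(2π) = 5548 Hz.
Step 3 — Parallel Q: Q = R/(ω₀L) = 2930/(3.486e+04·0.001) = 84.06.
Step 4 — Bandwidth: Δω = ω₀/Q = 414.7 rad/s; BW = Δω/(2π) = 66 Hz.

(a) f₀ = 5548 Hz  (b) Q = 84.06  (c) BW = 66 Hz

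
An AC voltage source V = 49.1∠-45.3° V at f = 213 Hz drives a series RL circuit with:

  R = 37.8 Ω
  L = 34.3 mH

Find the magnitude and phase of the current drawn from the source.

Step 1 — Angular frequency: ω = 2π·f = 2π·213 = 1338 rad/s.
Step 2 — Component impedances:
  R: Z = R = 37.8 Ω
  L: Z = jωL = j·1338·0.0343 = 0 + j45.9 Ω
Step 3 — Series combination: Z_total = R + L = 37.8 + j45.9 Ω = 59.46∠50.5° Ω.
Step 4 — Source phasor: V = 49.1∠-45.3° V = 34.54 - j34.9 V.
Step 5 — Ohm's law: I = V / Z_total = (34.54 - j34.9) / (37.8 + j45.9) = -0.08388 - j0.8214 A.
Step 6 — Convert to polar: |I| = 0.8257 A, ∠I = -95.8°.

I = 0.8257∠-95.8° A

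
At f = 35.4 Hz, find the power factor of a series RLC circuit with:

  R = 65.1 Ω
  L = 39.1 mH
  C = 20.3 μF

Step 1 — Angular frequency: ω = 2π·f = 2π·35.4 = 222.4 rad/s.
Step 2 — Component impedances:
  R: Z = R = 65.1 Ω
  L: Z = jωL = j·222.4·0.0391 = 0 + j8.697 Ω
  C: Z = 1/(jωC) = -j/(ω·C) = 0 - j221.5 Ω
Step 3 — Series combination: Z_total = R + L + C = 65.1 - j212.8 Ω = 222.5∠-73.0° Ω.
Step 4 — Power factor: PF = cos(φ) = Re(Z)/|Z| = 65.1/222.5 = 0.2926.
Step 5 — Type: Im(Z) = -212.8 ⇒ leading (phase φ = -73.0°).

PF = 0.2926 (leading, φ = -73.0°)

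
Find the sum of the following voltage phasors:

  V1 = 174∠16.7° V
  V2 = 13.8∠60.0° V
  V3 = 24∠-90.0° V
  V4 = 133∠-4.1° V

Step 1 — Convert each phasor to rectangular form:
  V1 = 174·(cos(16.7°) + j·sin(16.7°)) = 166.7 + j50 V
  V2 = 13.8·(cos(60.0°) + j·sin(60.0°)) = 6.9 + j11.95 V
  V3 = 24·(cos(-90.0°) + j·sin(-90.0°)) = 0 - j24 V
  V4 = 133·(cos(-4.1°) + j·sin(-4.1°)) = 132.7 - j9.509 V
Step 2 — Sum components: V_total = 306.2 + j28.44 V.
Step 3 — Convert to polar: |V_total| = 307.5 V, ∠V_total = 5.3°.

V_total = 307.5∠5.3° V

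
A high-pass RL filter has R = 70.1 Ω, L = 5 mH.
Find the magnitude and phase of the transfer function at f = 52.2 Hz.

Step 1 — Angular frequency: ω = 2π·52.2 = 328 rad/s.
Step 2 — Transfer function: H(jω) = jωL/(R + jωL).
Step 3 — Numerator jωL = j·1.64; denominator R + jωL = 70.1 + j1.64.
Step 4 — H = 0.000547 + j0.02338.
Step 5 — Magnitude: |H| = 0.02339 (-32.6 dB); phase: φ = 88.7°.

|H| = 0.02339 (-32.6 dB), φ = 88.7°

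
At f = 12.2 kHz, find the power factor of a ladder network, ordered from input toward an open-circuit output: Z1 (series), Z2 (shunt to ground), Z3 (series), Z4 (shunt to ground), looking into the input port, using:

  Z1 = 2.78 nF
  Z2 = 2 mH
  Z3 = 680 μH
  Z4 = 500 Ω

Step 1 — Angular frequency: ω = 2π·f = 2π·1.22e+04 = 7.665e+04 rad/s.
Step 2 — Component impedances:
  Z1: Z = 1/(jωC) = -j/(ω·C) = 0 - j4693 Ω
  Z2: Z = jωL = j·7.665e+04·0.002 = 0 + j153.3 Ω
  Z3: Z = jωL = j·7.665e+04·0.00068 = 0 + j52.13 Ω
  Z4: Z = R = 500 Ω
Step 3 — Ladder network (open output): work backward from the far end, alternating series and parallel combinations. Z_in = 40.22 - j4556 Ω = 4556∠-89.5° Ω.
Step 4 — Power factor: PF = cos(φ) = Re(Z)/|Z| = 40.22/4556 = 0.008828.
Step 5 — Type: Im(Z) = -4556 ⇒ leading (phase φ = -89.5°).

PF = 0.008828 (leading, φ = -89.5°)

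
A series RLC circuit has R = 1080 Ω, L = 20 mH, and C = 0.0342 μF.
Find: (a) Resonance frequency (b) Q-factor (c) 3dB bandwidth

Step 1 — Resonance condition Im(Z)=0 gives ω₀ = 1/√(LC).
Step 2 — ω₀ = 1/√(0.02·3.42e-08) = 3.824e+04 rad/s.
Step 3 — f₀ = ω₀/(2π) = 6085 Hz.
Step 4 — Series Q: Q = ω₀L/R = 3.824e+04·0.02/1080 = 0.7081.
Step 5 — 3dB bandwidth: Δω = ω₀/Q = 5.4e+04 rad/s; BW = Δω/(2π) = 8594 Hz.

(a) f₀ = 6085 Hz  (b) Q = 0.7081  (c) BW = 8594 Hz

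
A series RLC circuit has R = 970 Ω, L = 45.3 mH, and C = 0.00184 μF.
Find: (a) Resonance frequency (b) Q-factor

Step 1 — Resonance condition Im(Z)=0 gives ω₀ = 1/√(LC).
Step 2 — ω₀ = 1/√(0.0453·1.84e-09) = 1.095e+05 rad/s.
Step 3 — f₀ = ω₀/(2π) = 1.743e+04 Hz.
Step 4 — Series Q: Q = ω₀L/R = 1.095e+05·0.0453/970 = 5.115.

(a) f₀ = 1.743e+04 Hz  (b) Q = 5.115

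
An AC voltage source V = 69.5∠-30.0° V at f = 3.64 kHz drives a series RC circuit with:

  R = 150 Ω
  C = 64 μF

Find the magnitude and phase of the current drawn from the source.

Step 1 — Angular frequency: ω = 2π·f = 2π·3640 = 2.287e+04 rad/s.
Step 2 — Component impedances:
  R: Z = R = 150 Ω
  C: Z = 1/(jωC) = -j/(ω·C) = 0 - j0.6832 Ω
Step 3 — Series combination: Z_total = R + C = 150 - j0.6832 Ω = 150∠-0.3° Ω.
Step 4 — Source phasor: V = 69.5∠-30.0° V = 60.19 - j34.75 V.
Step 5 — Ohm's law: I = V / Z_total = (60.19 - j34.75) / (150 - j0.6832) = 0.4023 - j0.2298 A.
Step 6 — Convert to polar: |I| = 0.4633 A, ∠I = -29.7°.

I = 0.4633∠-29.7° A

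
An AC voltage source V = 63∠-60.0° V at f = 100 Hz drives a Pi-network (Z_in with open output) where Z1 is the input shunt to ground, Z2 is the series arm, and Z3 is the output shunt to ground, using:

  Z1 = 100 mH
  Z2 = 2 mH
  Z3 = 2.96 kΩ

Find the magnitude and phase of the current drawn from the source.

Step 1 — Angular frequency: ω = 2π·f = 2π·100 = 628.3 rad/s.
Step 2 — Component impedances:
  Z1: Z = jωL = j·628.3·0.1 = 0 + j62.83 Ω
  Z2: Z = jωL = j·628.3·0.002 = 0 + j1.257 Ω
  Z3: Z = R = 2960 Ω
Step 3 — With open output, the series arm Z2 and the output shunt Z3 appear in series to ground: Z2 + Z3 = 2960 + j1.257 Ω.
Step 4 — Parallel with input shunt Z1: Z_in = Z1 || (Z2 + Z3) = 1.333 + j62.8 Ω = 62.82∠88.8° Ω.
Step 5 — Source phasor: V = 63∠-60.0° V = 31.5 - j54.56 V.
Step 6 — Ohm's law: I = V / Z_total = (31.5 - j54.56) / (1.333 + j62.8) = -0.8577 - j0.5198 A.
Step 7 — Convert to polar: |I| = 1.003 A, ∠I = -148.8°.

I = 1.003∠-148.8° A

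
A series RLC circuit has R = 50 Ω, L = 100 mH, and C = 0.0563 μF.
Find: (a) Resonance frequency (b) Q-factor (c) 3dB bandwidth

Step 1 — Resonance condition Im(Z)=0 gives ω₀ = 1/√(LC).
Step 2 — ω₀ = 1/√(0.1·5.63e-08) = 1.333e+04 rad/s.
Step 3 — f₀ = ω₀/(2π) = 2121 Hz.
Step 4 — Series Q: Q = ω₀L/R = 1.333e+04·0.1/50 = 26.65.
Step 5 — 3dB bandwidth: Δω = ω₀/Q = 500 rad/s; BW = Δω/(2π) = 79.58 Hz.

(a) f₀ = 2121 Hz  (b) Q = 26.65  (c) BW = 79.58 Hz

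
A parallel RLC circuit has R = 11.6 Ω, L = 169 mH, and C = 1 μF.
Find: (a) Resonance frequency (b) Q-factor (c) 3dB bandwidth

Step 1 — Resonance: ω₀ = 1/√(LC) = 1/√(0.169·1e-06) = 2433 rad/s.
Step 2 — f₀ = ω₀/(2π) = 387.1 Hz.
Step 3 — Parallel Q: Q = R/(ω₀L) = 11.6/(2433·0.169) = 0.02822.
Step 4 — Bandwidth: Δω = ω₀/Q = 8.621e+04 rad/s; BW = Δω/(2π) = 1.372e+04 Hz.

(a) f₀ = 387.1 Hz  (b) Q = 0.02822  (c) BW = 1.372e+04 Hz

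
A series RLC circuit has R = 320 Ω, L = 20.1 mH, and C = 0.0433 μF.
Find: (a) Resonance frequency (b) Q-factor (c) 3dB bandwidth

Step 1 — Resonance condition Im(Z)=0 gives ω₀ = 1/√(LC).
Step 2 — ω₀ = 1/√(0.0201·4.33e-08) = 3.39e+04 rad/s.
Step 3 — f₀ = ω₀/(2π) = 5395 Hz.
Step 4 — Series Q: Q = ω₀L/R = 3.39e+04·0.0201/320 = 2.129.
Step 5 — 3dB bandwidth: Δω = ω₀/Q = 1.592e+04 rad/s; BW = Δω/(2π) = 2534 Hz.

(a) f₀ = 5395 Hz  (b) Q = 2.129  (c) BW = 2534 Hz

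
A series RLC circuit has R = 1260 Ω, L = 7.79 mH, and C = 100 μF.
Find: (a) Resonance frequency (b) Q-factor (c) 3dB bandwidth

Step 1 — Resonance condition Im(Z)=0 gives ω₀ = 1/√(LC).
Step 2 — ω₀ = 1/√(0.00779·0.0001) = 1133 rad/s.
Step 3 — f₀ = ω₀/(2π) = 180.3 Hz.
Step 4 — Series Q: Q = ω₀L/R = 1133·0.00779/1260 = 0.007005.
Step 5 — 3dB bandwidth: Δω = ω₀/Q = 1.617e+05 rad/s; BW = Δω/(2π) = 2.574e+04 Hz.

(a) f₀ = 180.3 Hz  (b) Q = 0.007005  (c) BW = 2.574e+04 Hz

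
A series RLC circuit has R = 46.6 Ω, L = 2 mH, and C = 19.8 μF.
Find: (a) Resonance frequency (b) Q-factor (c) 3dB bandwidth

Step 1 — Resonance condition Im(Z)=0 gives ω₀ = 1/√(LC).
Step 2 — ω₀ = 1/√(0.002·1.98e-05) = 5025 rad/s.
Step 3 — f₀ = ω₀/(2π) = 799.8 Hz.
Step 4 — Series Q: Q = ω₀L/R = 5025·0.002/46.6 = 0.2157.
Step 5 — 3dB bandwidth: Δω = ω₀/Q = 2.33e+04 rad/s; BW = Δω/(2π) = 3708 Hz.

(a) f₀ = 799.8 Hz  (b) Q = 0.2157  (c) BW = 3708 Hz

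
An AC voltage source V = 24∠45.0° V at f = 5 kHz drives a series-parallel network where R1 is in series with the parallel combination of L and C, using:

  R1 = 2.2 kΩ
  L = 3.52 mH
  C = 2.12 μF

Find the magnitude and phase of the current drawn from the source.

Step 1 — Angular frequency: ω = 2π·f = 2π·5000 = 3.142e+04 rad/s.
Step 2 — Component impedances:
  R1: Z = R = 2200 Ω
  L: Z = jωL = j·3.142e+04·0.00352 = 0 + j110.6 Ω
  C: Z = 1/(jωC) = -j/(ω·C) = 0 - j15.01 Ω
Step 3 — Parallel branch: L || C = 1/(1/L + 1/C) = 0 - j17.37 Ω.
Step 4 — Series with R1: Z_total = R1 + (L || C) = 2200 - j17.37 Ω = 2200∠-0.5° Ω.
Step 5 — Source phasor: V = 24∠45.0° V = 16.97 + j16.97 V.
Step 6 — Ohm's law: I = V / Z_total = (16.97 + j16.97) / (2200 - j17.37) = 0.007652 + j0.007774 A.
Step 7 — Convert to polar: |I| = 0.01091 A, ∠I = 45.5°.

I = 0.01091∠45.5° A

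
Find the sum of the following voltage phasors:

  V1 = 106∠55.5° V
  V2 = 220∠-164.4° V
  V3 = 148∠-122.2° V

Step 1 — Convert each phasor to rectangular form:
  V1 = 106·(cos(55.5°) + j·sin(55.5°)) = 60.04 + j87.36 V
  V2 = 220·(cos(-164.4°) + j·sin(-164.4°)) = -211.9 - j59.16 V
  V3 = 148·(cos(-122.2°) + j·sin(-122.2°)) = -78.87 - j125.2 V
Step 2 — Sum components: V_total = -230.7 - j97.04 V.
Step 3 — Convert to polar: |V_total| = 250.3 V, ∠V_total = -157.2°.

V_total = 250.3∠-157.2° V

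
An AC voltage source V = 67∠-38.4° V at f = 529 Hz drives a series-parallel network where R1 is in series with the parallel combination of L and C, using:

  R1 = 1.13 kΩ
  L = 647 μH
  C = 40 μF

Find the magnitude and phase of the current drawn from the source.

Step 1 — Angular frequency: ω = 2π·f = 2π·529 = 3324 rad/s.
Step 2 — Component impedances:
  R1: Z = R = 1130 Ω
  L: Z = jωL = j·3324·0.000647 = 0 + j2.151 Ω
  C: Z = 1/(jωC) = -j/(ω·C) = 0 - j7.522 Ω
Step 3 — Parallel branch: L || C = 1/(1/L + 1/C) = 0 + j3.012 Ω.
Step 4 — Series with R1: Z_total = R1 + (L || C) = 1130 + j3.012 Ω = 1130∠0.2° Ω.
Step 5 — Source phasor: V = 67∠-38.4° V = 52.51 - j41.62 V.
Step 6 — Ohm's law: I = V / Z_total = (52.51 - j41.62) / (1130 + j3.012) = 0.04637 - j0.03695 A.
Step 7 — Convert to polar: |I| = 0.05929 A, ∠I = -38.6°.

I = 0.05929∠-38.6° A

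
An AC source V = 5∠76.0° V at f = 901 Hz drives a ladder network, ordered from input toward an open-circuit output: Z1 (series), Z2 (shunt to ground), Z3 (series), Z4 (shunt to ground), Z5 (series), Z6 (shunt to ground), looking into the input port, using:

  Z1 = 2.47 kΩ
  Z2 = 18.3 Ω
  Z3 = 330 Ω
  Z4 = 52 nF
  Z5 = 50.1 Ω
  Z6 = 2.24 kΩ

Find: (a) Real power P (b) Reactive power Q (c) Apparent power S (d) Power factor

Step 1 — Angular frequency: ω = 2π·f = 2π·901 = 5661 rad/s.
Step 2 — Component impedances:
  Z1: Z = R = 2470 Ω
  Z2: Z = R = 18.3 Ω
  Z3: Z = R = 330 Ω
  Z4: Z = 1/(jωC) = -j/(ω·C) = 0 - j3397 Ω
  Z5: Z = R = 50.1 Ω
  Z6: Z = R = 2240 Ω
Step 3 — Ladder network (open output): work backward from the far end, alternating series and parallel combinations. Z_in = 2488 - j0.07369 Ω = 2488∠-0.0° Ω.
Step 4 — Source phasor: V = 5∠76.0° V = 1.21 + j4.851 V.
Step 5 — Current: I = V / Z = 0.0004861 + j0.00195 A = 0.00201∠76.0° A.
Step 6 — Complex power: S = V·I* = 0.01005 - j2.976e-07 VA.
Step 7 — Real power: P = Re(S) = 0.01005 W.
Step 8 — Reactive power: Q = Im(S) = -2.976e-07 VAR.
Step 9 — Apparent power: |S| = 0.01005 VA.
Step 10 — Power factor: PF = P/|S| = 1 (leading).

(a) P = 0.01005 W  (b) Q = -2.976e-07 VAR  (c) S = 0.01005 VA  (d) PF = 1 (leading)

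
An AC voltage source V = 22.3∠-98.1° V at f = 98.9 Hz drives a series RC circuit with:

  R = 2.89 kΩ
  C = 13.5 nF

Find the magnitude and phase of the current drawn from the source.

Step 1 — Angular frequency: ω = 2π·f = 2π·98.9 = 621.4 rad/s.
Step 2 — Component impedances:
  R: Z = R = 2890 Ω
  C: Z = 1/(jωC) = -j/(ω·C) = 0 - j1.192e+05 Ω
Step 3 — Series combination: Z_total = R + C = 2890 - j1.192e+05 Ω = 1.192e+05∠-88.6° Ω.
Step 4 — Source phasor: V = 22.3∠-98.1° V = -3.142 - j22.08 V.
Step 5 — Ohm's law: I = V / Z_total = (-3.142 - j22.08) / (2890 - j1.192e+05) = 0.0001845 - j3.083e-05 A.
Step 6 — Convert to polar: |I| = 0.000187 A, ∠I = -9.5°.

I = 0.000187∠-9.5° A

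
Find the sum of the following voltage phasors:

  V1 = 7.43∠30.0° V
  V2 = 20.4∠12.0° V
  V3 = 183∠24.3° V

Step 1 — Convert each phasor to rectangular form:
  V1 = 7.43·(cos(30.0°) + j·sin(30.0°)) = 6.435 + j3.715 V
  V2 = 20.4·(cos(12.0°) + j·sin(12.0°)) = 19.95 + j4.241 V
  V3 = 183·(cos(24.3°) + j·sin(24.3°)) = 166.8 + j75.31 V
Step 2 — Sum components: V_total = 193.2 + j83.26 V.
Step 3 — Convert to polar: |V_total| = 210.4 V, ∠V_total = 23.3°.

V_total = 210.4∠23.3° V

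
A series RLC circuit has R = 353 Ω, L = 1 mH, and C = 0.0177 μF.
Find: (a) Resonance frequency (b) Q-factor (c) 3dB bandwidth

Step 1 — Resonance: ω₀ = 1/√(LC) = 1/√(0.001·1.77e-08) = 2.377e+05 rad/s.
Step 2 — f₀ = ω₀/(2π) = 3.783e+04 Hz.
Step 3 — Series Q: Q = ω₀L/R = 2.377e+05·0.001/353 = 0.6733.
Step 4 — Bandwidth: Δω = ω₀/Q = 3.53e+05 rad/s; BW = Δω/(2π) = 5.618e+04 Hz.

(a) f₀ = 3.783e+04 Hz  (b) Q = 0.6733  (c) BW = 5.618e+04 Hz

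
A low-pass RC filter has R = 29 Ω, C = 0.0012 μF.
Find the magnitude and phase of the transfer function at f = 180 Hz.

Step 1 — Angular frequency: ω = 2π·180 = 1131 rad/s.
Step 2 — Transfer function: H(jω) = 1/(1 + jωRC).
Step 3 — Denominator: 1 + jωRC = 1 + j·1131·29·1.2e-09 = 1 + j3.936e-05.
Step 4 — H = 1 - j3.936e-05.
Step 5 — Magnitude: |H| = 1 (-0.0 dB); phase: φ = -0.0°.

|H| = 1 (-0.0 dB), φ = -0.0°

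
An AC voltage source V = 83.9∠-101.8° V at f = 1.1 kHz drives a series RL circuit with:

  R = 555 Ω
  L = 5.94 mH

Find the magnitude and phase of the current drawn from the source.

Step 1 — Angular frequency: ω = 2π·f = 2π·1100 = 6912 rad/s.
Step 2 — Component impedances:
  R: Z = R = 555 Ω
  L: Z = jωL = j·6912·0.00594 = 0 + j41.05 Ω
Step 3 — Series combination: Z_total = R + L = 555 + j41.05 Ω = 556.5∠4.2° Ω.
Step 4 — Source phasor: V = 83.9∠-101.8° V = -17.16 - j82.13 V.
Step 5 — Ohm's law: I = V / Z_total = (-17.16 - j82.13) / (555 + j41.05) = -0.04163 - j0.1449 A.
Step 6 — Convert to polar: |I| = 0.1508 A, ∠I = -106.0°.

I = 0.1508∠-106.0° A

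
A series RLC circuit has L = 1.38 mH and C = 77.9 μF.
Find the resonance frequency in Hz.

Step 1 — Resonance condition Im(Z)=0 gives ω₀ = 1/√(LC).
Step 2 — ω₀ = 1/√(0.00138·7.79e-05) = 3050 rad/s.
Step 3 — f₀ = ω₀/(2π) = 485.4 Hz.

f₀ = 485.4 Hz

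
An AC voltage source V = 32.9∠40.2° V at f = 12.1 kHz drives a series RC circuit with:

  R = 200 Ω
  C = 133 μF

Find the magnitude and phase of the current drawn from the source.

Step 1 — Angular frequency: ω = 2π·f = 2π·1.21e+04 = 7.603e+04 rad/s.
Step 2 — Component impedances:
  R: Z = R = 200 Ω
  C: Z = 1/(jωC) = -j/(ω·C) = 0 - j0.0989 Ω
Step 3 — Series combination: Z_total = R + C = 200 - j0.0989 Ω = 200∠-0.0° Ω.
Step 4 — Source phasor: V = 32.9∠40.2° V = 25.13 + j21.24 V.
Step 5 — Ohm's law: I = V / Z_total = (25.13 + j21.24) / (200 - j0.0989) = 0.1256 + j0.1062 A.
Step 6 — Convert to polar: |I| = 0.1645 A, ∠I = 40.2°.

I = 0.1645∠40.2° A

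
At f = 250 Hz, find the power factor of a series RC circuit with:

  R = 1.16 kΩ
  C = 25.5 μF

Step 1 — Angular frequency: ω = 2π·f = 2π·250 = 1571 rad/s.
Step 2 — Component impedances:
  R: Z = R = 1160 Ω
  C: Z = 1/(jωC) = -j/(ω·C) = 0 - j24.97 Ω
Step 3 — Series combination: Z_total = R + C = 1160 - j24.97 Ω = 1160∠-1.2° Ω.
Step 4 — Power factor: PF = cos(φ) = Re(Z)/|Z| = 1160/1160.27 = 0.9998.
Step 5 — Type: Im(Z) = -24.97 ⇒ leading (phase φ = -1.2°).

PF = 0.9998 (leading, φ = -1.2°)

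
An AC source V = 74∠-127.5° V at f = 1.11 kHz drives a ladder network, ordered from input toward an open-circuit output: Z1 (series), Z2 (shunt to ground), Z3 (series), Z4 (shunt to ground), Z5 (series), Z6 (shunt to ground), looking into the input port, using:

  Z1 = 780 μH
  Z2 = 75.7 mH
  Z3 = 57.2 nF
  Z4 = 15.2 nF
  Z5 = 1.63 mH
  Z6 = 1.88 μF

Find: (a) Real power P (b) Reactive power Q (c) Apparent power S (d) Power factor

Step 1 — Angular frequency: ω = 2π·f = 2π·1110 = 6974 rad/s.
Step 2 — Component impedances:
  Z1: Z = jωL = j·6974·0.00078 = 0 + j5.44 Ω
  Z2: Z = jωL = j·6974·0.0757 = 0 + j528 Ω
  Z3: Z = 1/(jωC) = -j/(ω·C) = 0 - j2507 Ω
  Z4: Z = 1/(jωC) = -j/(ω·C) = 0 - j9433 Ω
  Z5: Z = jωL = j·6974·0.00163 = 0 + j11.37 Ω
  Z6: Z = 1/(jωC) = -j/(ω·C) = 0 - j76.27 Ω
Step 3 — Ladder network (open output): work backward from the far end, alternating series and parallel combinations. Z_in = 0 + j669.8 Ω = 669.8∠90.0° Ω.
Step 4 — Source phasor: V = 74∠-127.5° V = -45.05 - j58.71 V.
Step 5 — Current: I = V / Z = -0.08765 + j0.06725 A = 0.1105∠142.5° A.
Step 6 — Complex power: S = V·I* = 0 + j8.175 VA.
Step 7 — Real power: P = Re(S) = 0 W.
Step 8 — Reactive power: Q = Im(S) = 8.175 VAR.
Step 9 — Apparent power: |S| = 8.175 VA.
Step 10 — Power factor: PF = P/|S| = 0 (lagging).

(a) P = 0 W  (b) Q = 8.175 VAR  (c) S = 8.175 VA  (d) PF = 0 (lagging)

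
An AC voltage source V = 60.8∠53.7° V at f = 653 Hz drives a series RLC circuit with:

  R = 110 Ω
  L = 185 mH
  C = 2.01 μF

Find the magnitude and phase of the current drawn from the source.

Step 1 — Angular frequency: ω = 2π·f = 2π·653 = 4103 rad/s.
Step 2 — Component impedances:
  R: Z = R = 110 Ω
  L: Z = jωL = j·4103·0.185 = 0 + j759 Ω
  C: Z = 1/(jωC) = -j/(ω·C) = 0 - j121.3 Ω
Step 3 — Series combination: Z_total = R + L + C = 110 + j637.8 Ω = 647.2∠80.2° Ω.
Step 4 — Source phasor: V = 60.8∠53.7° V = 35.99 + j49 V.
Step 5 — Ohm's law: I = V / Z_total = (35.99 + j49) / (110 + j637.8) = 0.08406 - j0.04194 A.
Step 6 — Convert to polar: |I| = 0.09394 A, ∠I = -26.5°.

I = 0.09394∠-26.5° A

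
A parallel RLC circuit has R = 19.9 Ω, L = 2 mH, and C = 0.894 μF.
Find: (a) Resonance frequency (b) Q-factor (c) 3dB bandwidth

Step 1 — Resonance: ω₀ = 1/√(LC) = 1/√(0.002·8.94e-07) = 2.365e+04 rad/s.
Step 2 — f₀ = ω₀/(2π) = 3764 Hz.
Step 3 — Parallel Q: Q = R/(ω₀L) = 19.9/(2.365e+04·0.002) = 0.4207.
Step 4 — Bandwidth: Δω = ω₀/Q = 5.621e+04 rad/s; BW = Δω/(2π) = 8946 Hz.

(a) f₀ = 3764 Hz  (b) Q = 0.4207  (c) BW = 8946 Hz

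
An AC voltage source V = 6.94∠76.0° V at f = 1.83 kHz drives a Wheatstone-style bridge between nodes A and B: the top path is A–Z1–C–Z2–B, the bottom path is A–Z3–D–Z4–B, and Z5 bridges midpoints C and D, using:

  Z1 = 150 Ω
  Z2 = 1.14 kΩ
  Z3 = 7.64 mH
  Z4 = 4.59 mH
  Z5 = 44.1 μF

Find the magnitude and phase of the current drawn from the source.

Step 1 — Angular frequency: ω = 2π·f = 2π·1830 = 1.15e+04 rad/s.
Step 2 — Component impedances:
  Z1: Z = R = 150 Ω
  Z2: Z = R = 1140 Ω
  Z3: Z = jωL = j·1.15e+04·0.00764 = 0 + j87.85 Ω
  Z4: Z = jωL = j·1.15e+04·0.00459 = 0 + j52.78 Ω
  Z5: Z = 1/(jωC) = -j/(ω·C) = 0 - j1.972 Ω
Step 3 — Bridge requires nodal analysis (the Z5 bridge couples midpoints C and D, so the two paths cannot be reduced to a simple series/parallel combination). Setting node B to ground and injecting 1 A at node A, the 3-node admittance system at A, C, D solves to V_A = Z_AB = 41.14 + j118.3 Ω = 125.2∠70.8° Ω.
Step 4 — Source phasor: V = 6.94∠76.0° V = 1.679 + j6.734 V.
Step 5 — Ohm's law: I = V / Z_total = (1.679 + j6.734) / (41.14 + j118.3) = 0.0552 + j0.005005 A.
Step 6 — Convert to polar: |I| = 0.05543 A, ∠I = 5.2°.

I = 0.05543∠5.2° A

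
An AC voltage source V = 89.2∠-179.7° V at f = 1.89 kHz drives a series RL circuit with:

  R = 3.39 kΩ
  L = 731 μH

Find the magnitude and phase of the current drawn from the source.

Step 1 — Angular frequency: ω = 2π·f = 2π·1890 = 1.188e+04 rad/s.
Step 2 — Component impedances:
  R: Z = R = 3390 Ω
  L: Z = jωL = j·1.188e+04·0.000731 = 0 + j8.681 Ω
Step 3 — Series combination: Z_total = R + L = 3390 + j8.681 Ω = 3390∠0.1° Ω.
Step 4 — Source phasor: V = 89.2∠-179.7° V = -89.2 - j0.467 V.
Step 5 — Ohm's law: I = V / Z_total = (-89.2 - j0.467) / (3390 + j8.681) = -0.02631 - j7.039e-05 A.
Step 6 — Convert to polar: |I| = 0.02631 A, ∠I = -179.8°.

I = 0.02631∠-179.8° A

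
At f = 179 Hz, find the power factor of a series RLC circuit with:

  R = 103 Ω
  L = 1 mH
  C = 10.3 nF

Step 1 — Angular frequency: ω = 2π·f = 2π·179 = 1125 rad/s.
Step 2 — Component impedances:
  R: Z = R = 103 Ω
  L: Z = jωL = j·1125·0.001 = 0 + j1.125 Ω
  C: Z = 1/(jωC) = -j/(ω·C) = 0 - j8.632e+04 Ω
Step 3 — Series combination: Z_total = R + L + C = 103 - j8.632e+04 Ω = 8.632e+04∠-89.9° Ω.
Step 4 — Power factor: PF = cos(φ) = Re(Z)/|Z| = 103/8.632e+04 = 0.001193.
Step 5 — Type: Im(Z) = -8.632e+04 ⇒ leading (phase φ = -89.9°).

PF = 0.001193 (leading, φ = -89.9°)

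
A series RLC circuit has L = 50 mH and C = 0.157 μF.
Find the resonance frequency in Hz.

Step 1 — Resonance condition Im(Z)=0 gives ω₀ = 1/√(LC).
Step 2 — ω₀ = 1/√(0.05·1.57e-07) = 1.129e+04 rad/s.
Step 3 — f₀ = ω₀/(2π) = 1796 Hz.

f₀ = 1796 Hz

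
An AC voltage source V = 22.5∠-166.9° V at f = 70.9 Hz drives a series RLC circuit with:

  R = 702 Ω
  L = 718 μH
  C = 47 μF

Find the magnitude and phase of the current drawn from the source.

Step 1 — Angular frequency: ω = 2π·f = 2π·70.9 = 445.5 rad/s.
Step 2 — Component impedances:
  R: Z = R = 702 Ω
  L: Z = jωL = j·445.5·0.000718 = 0 + j0.3199 Ω
  C: Z = 1/(jωC) = -j/(ω·C) = 0 - j47.76 Ω
Step 3 — Series combination: Z_total = R + L + C = 702 - j47.44 Ω = 703.6∠-3.9° Ω.
Step 4 — Source phasor: V = 22.5∠-166.9° V = -21.91 - j5.1 V.
Step 5 — Ohm's law: I = V / Z_total = (-21.91 - j5.1) / (702 - j47.44) = -0.03059 - j0.009332 A.
Step 6 — Convert to polar: |I| = 0.03198 A, ∠I = -163.0°.

I = 0.03198∠-163.0° A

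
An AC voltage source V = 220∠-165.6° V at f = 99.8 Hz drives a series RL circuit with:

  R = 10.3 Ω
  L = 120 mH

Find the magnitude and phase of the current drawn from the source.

Step 1 — Angular frequency: ω = 2π·f = 2π·99.8 = 627.1 rad/s.
Step 2 — Component impedances:
  R: Z = R = 10.3 Ω
  L: Z = jωL = j·627.1·0.12 = 0 + j75.25 Ω
Step 3 — Series combination: Z_total = R + L = 10.3 + j75.25 Ω = 75.95∠82.2° Ω.
Step 4 — Source phasor: V = 220∠-165.6° V = -213.1 - j54.71 V.
Step 5 — Ohm's law: I = V / Z_total = (-213.1 - j54.71) / (10.3 + j75.25) = -1.094 + j2.682 A.
Step 6 — Convert to polar: |I| = 2.897 A, ∠I = 112.2°.

I = 2.897∠112.2° A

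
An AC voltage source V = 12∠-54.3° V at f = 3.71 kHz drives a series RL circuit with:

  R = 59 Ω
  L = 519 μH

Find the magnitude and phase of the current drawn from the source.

Step 1 — Angular frequency: ω = 2π·f = 2π·3710 = 2.331e+04 rad/s.
Step 2 — Component impedances:
  R: Z = R = 59 Ω
  L: Z = jωL = j·2.331e+04·0.000519 = 0 + j12.1 Ω
Step 3 — Series combination: Z_total = R + L = 59 + j12.1 Ω = 60.23∠11.6° Ω.
Step 4 — Source phasor: V = 12∠-54.3° V = 7.002 - j9.745 V.
Step 5 — Ohm's law: I = V / Z_total = (7.002 - j9.745) / (59 + j12.1) = 0.0814 - j0.1819 A.
Step 6 — Convert to polar: |I| = 0.1992 A, ∠I = -65.9°.

I = 0.1992∠-65.9° A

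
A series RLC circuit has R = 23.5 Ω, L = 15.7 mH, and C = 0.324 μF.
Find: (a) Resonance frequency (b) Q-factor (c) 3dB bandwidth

Step 1 — Resonance condition Im(Z)=0 gives ω₀ = 1/√(LC).
Step 2 — ω₀ = 1/√(0.0157·3.24e-07) = 1.402e+04 rad/s.
Step 3 — f₀ = ω₀/(2π) = 2232 Hz.
Step 4 — Series Q: Q = ω₀L/R = 1.402e+04·0.0157/23.5 = 9.367.
Step 5 — 3dB bandwidth: Δω = ω₀/Q = 1497 rad/s; BW = Δω/(2π) = 238.2 Hz.

(a) f₀ = 2232 Hz  (b) Q = 9.367  (c) BW = 238.2 Hz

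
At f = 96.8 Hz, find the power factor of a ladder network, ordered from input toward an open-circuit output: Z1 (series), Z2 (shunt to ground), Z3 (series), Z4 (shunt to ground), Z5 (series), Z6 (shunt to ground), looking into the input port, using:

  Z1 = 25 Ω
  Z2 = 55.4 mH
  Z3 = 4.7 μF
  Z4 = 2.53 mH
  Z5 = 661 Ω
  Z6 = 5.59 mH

Step 1 — Angular frequency: ω = 2π·f = 2π·96.8 = 608.2 rad/s.
Step 2 — Component impedances:
  Z1: Z = R = 25 Ω
  Z2: Z = jωL = j·608.2·0.0554 = 0 + j33.69 Ω
  Z3: Z = 1/(jωC) = -j/(ω·C) = 0 - j349.8 Ω
  Z4: Z = jωL = j·608.2·0.00253 = 0 + j1.539 Ω
  Z5: Z = R = 661 Ω
  Z6: Z = jωL = j·608.2·0.00559 = 0 + j3.4 Ω
Step 3 — Ladder network (open output): work backward from the far end, alternating series and parallel combinations. Z_in = 25 + j37.3 Ω = 44.91∠56.2° Ω.
Step 4 — Power factor: PF = cos(φ) = Re(Z)/|Z| = 25/44.91 = 0.5567.
Step 5 — Type: Im(Z) = 37.3 ⇒ lagging (phase φ = 56.2°).

PF = 0.5567 (lagging, φ = 56.2°)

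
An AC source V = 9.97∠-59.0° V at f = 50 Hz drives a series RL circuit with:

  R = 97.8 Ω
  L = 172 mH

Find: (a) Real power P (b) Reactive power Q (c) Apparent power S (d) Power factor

Step 1 — Angular frequency: ω = 2π·f = 2π·50 = 314.2 rad/s.
Step 2 — Component impedances:
  R: Z = R = 97.8 Ω
  L: Z = jωL = j·314.2·0.172 = 0 + j54.04 Ω
Step 3 — Series combination: Z_total = R + L = 97.8 + j54.04 Ω = 111.7∠28.9° Ω.
Step 4 — Source phasor: V = 9.97∠-59.0° V = 5.135 - j8.546 V.
Step 5 — Current: I = V / Z = 0.003237 - j0.08917 A = 0.08923∠-87.9° A.
Step 6 — Complex power: S = V·I* = 0.7787 + j0.4302 VA.
Step 7 — Real power: P = Re(S) = 0.7787 W.
Step 8 — Reactive power: Q = Im(S) = 0.4302 VAR.
Step 9 — Apparent power: |S| = 0.8896 VA.
Step 10 — Power factor: PF = P/|S| = 0.8753 (lagging).

(a) P = 0.7787 W  (b) Q = 0.4302 VAR  (c) S = 0.8896 VA  (d) PF = 0.8753 (lagging)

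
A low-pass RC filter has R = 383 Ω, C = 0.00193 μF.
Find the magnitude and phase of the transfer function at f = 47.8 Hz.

Step 1 — Angular frequency: ω = 2π·47.8 = 300.3 rad/s.
Step 2 — Transfer function: H(jω) = 1/(1 + jωRC).
Step 3 — Denominator: 1 + jωRC = 1 + j·300.3·383·1.93e-09 = 1 + j0.000222.
Step 4 — H = 1 - j0.000222.
Step 5 — Magnitude: |H| = 1 (-0.0 dB); phase: φ = -0.0°.

|H| = 1 (-0.0 dB), φ = -0.0°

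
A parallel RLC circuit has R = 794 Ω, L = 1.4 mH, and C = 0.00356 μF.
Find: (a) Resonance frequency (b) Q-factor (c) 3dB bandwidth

Step 1 — Resonance: ω₀ = 1/√(LC) = 1/√(0.0014·3.56e-09) = 4.479e+05 rad/s.
Step 2 — f₀ = ω₀/(2π) = 7.129e+04 Hz.
Step 3 — Parallel Q: Q = R/(ω₀L) = 794/(4.479e+05·0.0014) = 1.266.
Step 4 — Bandwidth: Δω = ω₀/Q = 3.538e+05 rad/s; BW = Δω/(2π) = 5.631e+04 Hz.

(a) f₀ = 7.129e+04 Hz  (b) Q = 1.266  (c) BW = 5.631e+04 Hz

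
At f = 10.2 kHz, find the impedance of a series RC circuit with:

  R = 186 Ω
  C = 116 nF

Step 1 — Angular frequency: ω = 2π·f = 2π·1.02e+04 = 6.409e+04 rad/s.
Step 2 — Component impedances:
  R: Z = R = 186 Ω
  C: Z = 1/(jωC) = -j/(ω·C) = 0 - j134.5 Ω
Step 3 — Series combination: Z_total = R + C = 186 - j134.5 Ω = 229.5∠-35.9° Ω.

Z = 186 - j134.5 Ω = 229.5∠-35.9° Ω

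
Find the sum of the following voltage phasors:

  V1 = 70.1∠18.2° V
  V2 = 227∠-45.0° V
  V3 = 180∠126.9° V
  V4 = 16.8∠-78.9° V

Step 1 — Convert each phasor to rectangular form:
  V1 = 70.1·(cos(18.2°) + j·sin(18.2°)) = 66.59 + j21.89 V
  V2 = 227·(cos(-45.0°) + j·sin(-45.0°)) = 160.5 - j160.5 V
  V3 = 180·(cos(126.9°) + j·sin(126.9°)) = -108.1 + j143.9 V
  V4 = 16.8·(cos(-78.9°) + j·sin(-78.9°)) = 3.234 - j16.49 V
Step 2 — Sum components: V_total = 122.3 - j11.16 V.
Step 3 — Convert to polar: |V_total| = 122.8 V, ∠V_total = -5.2°.

V_total = 122.8∠-5.2° V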